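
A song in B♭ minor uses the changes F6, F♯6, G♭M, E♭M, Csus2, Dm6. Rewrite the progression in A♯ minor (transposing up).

B♭ minor up to A♯ minor is an augmented seventh; each chord root moves by that interval while the quality stays the same.
F6: root F up an augmented seventh → E#, giving E#6.
F♯6: root F♯ up an augmented seventh → E##, giving E##6.
G♭M: root G♭ up an augmented seventh → F#, giving F#M.
E♭M: root E♭ up an augmented seventh → D#, giving D#M.
Csus2: root C up an augmented seventh → B#, giving B#sus2.
Dm6: root D up an augmented seventh → C##, giving C##m6.

E#6 E##6 F#M D#M B#sus2 C##m6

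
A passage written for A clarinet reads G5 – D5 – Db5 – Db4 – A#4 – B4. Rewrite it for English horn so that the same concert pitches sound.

First find concert pitch: the A clarinet sounds a minor third below written, so G5 D5 Db5 Db4 A#4 B4 sounds E5 B4 Bb4 Bb3 F##4 G#4.
Then write for English horn: it sounds a perfect fifth below written, so the part must be a perfect fifth above concert.
E5 → B5
B4 → F#5
Bb4 → F5
Bb3 → F4
F##4 → C##5
G#4 → D#5

B5 F#5 F5 F4 C##5 D#5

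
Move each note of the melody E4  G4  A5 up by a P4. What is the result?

A4 C5 D6

A perfect fourth up from E4 gives A4.
A perfect fourth up from G4 gives C5.
A5: a fourth up reaches D, and 5 semitones makes it D6.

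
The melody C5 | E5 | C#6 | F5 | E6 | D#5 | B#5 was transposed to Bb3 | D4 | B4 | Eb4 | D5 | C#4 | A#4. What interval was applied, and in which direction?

down a major ninth

Take the first pair: C5 → Bb3. C to B spans 9 letter names, so the interval is some kind of ninth.
Bb3 to C5 is 14 semitones, which makes it a major ninth; the second version is lower, so the direction is down.
Checking another pair — B#5 → A#4 — gives the same interval.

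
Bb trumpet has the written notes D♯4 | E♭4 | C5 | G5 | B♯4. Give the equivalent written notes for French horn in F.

First find concert pitch: the Bb trumpet sounds a major second below written, so D♯4 E♭4 C5 G5 B♯4 sounds C#4 Db4 Bb4 F5 A#4.
Then write for French horn in F: it sounds a perfect fifth below written, so the part must be a perfect fifth above concert.
C#4 → G#4
Db4 → Ab4
Bb4 → F5
F5 → C6
A#4 → E#5

G#4 Ab4 F5 C6 E#5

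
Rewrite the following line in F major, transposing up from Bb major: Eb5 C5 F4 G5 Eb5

Bb5 G5 C5 D6 Bb5

From Bb up to F is a perfect fifth; apply that to each pitch.
Eb5 → Bb5
C5 → G5
F4 → C5
G5 → D6
Eb5 → Bb5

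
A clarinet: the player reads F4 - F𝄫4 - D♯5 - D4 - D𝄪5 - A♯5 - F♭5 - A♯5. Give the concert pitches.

D4 Dbb4 B#4 B3 B##4 F##5 Db5 F##5

The A clarinet sounds a minor third below written, so transpose each written note down a minor third.
F4 → D4
Fbb4 → Dbb4
D#5 → B#4
D4 → B3
D##5 → B##4
A#5 → F##5
Fb5 → Db5
A#5 → F##5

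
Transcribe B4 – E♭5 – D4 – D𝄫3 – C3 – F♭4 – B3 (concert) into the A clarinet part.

D5 Gb5 F4 Fbb3 Eb3 Abb4 D4

The A clarinet sounds a minor third below written, so the written part must be a minor third above concert — transpose each note up.
B4 to D5
Eb5 to Gb5
D4 to F4
Dbb3 to Fbb3
C3 to Eb3
Fb4 to Abb4
B3 to D4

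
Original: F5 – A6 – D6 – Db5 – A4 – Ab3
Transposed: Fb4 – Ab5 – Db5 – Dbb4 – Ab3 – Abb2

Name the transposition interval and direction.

Take the first pair: F5 → Fb4. F to F spans 8 letter names, so the interval is some kind of octave.
Fb4 to F5 is 13 semitones, which makes it an augmented octave; the second version is lower, so the direction is down.
Checking another pair — Ab3 → Abb2 — gives the same interval.

down an augmented octave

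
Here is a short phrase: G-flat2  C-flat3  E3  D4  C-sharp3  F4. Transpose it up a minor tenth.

Bbb3 Ebb4 G4 F5 E4 Ab5

Gb2: a tenth up reaches B, and 15 semitones makes it Bbb3.
A minor tenth up from Cb3 gives Ebb4.
E3 up a minor tenth is G4.
D4: a tenth up reaches F, and 15 semitones makes it F5.
C#3: a tenth up reaches E, and 15 semitones makes it E4.
F4 up a minor tenth is Ab5.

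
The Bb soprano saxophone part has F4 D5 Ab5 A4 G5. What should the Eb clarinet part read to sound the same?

First find concert pitch: the Bb soprano saxophone sounds a major second below written, so F4 D5 Ab5 A4 G5 sounds Eb4 C5 Gb5 G4 F5.
Then write for Eb clarinet: it sounds a minor third above written, so the part must be a minor third below concert.
Eb4 → C4
C5 → A4
Gb5 → Eb5
G4 → E4
F5 → D5

C4 A4 Eb5 E4 D5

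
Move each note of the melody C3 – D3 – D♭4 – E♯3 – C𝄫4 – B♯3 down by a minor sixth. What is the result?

E2 F#2 F3 G##2 Ebb3 D##3

C3 -> E2
D3 -> F#2
Db4 -> F3
E#3 -> G##2
Cbb4 -> Ebb3
B#3 -> D##3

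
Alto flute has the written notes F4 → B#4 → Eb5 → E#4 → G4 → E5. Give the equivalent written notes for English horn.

G4 C##5 F5 F##4 A4 F#5

First find concert pitch: the alto flute sounds a perfect fourth below written, so F4 B#4 Eb5 E#4 G4 E5 sounds C4 F##4 Bb4 B#3 D4 B4.
Then write for English horn: it sounds a perfect fifth below written, so the part must be a perfect fifth above concert.
C4 → G4
F##4 → C##5
Bb4 → F5
B#3 → F##4
D4 → A4
B4 → F#5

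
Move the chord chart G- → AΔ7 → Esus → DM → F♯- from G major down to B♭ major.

G major down to B♭ major is a major sixth; each chord root moves by that interval while the quality stays the same.
G-: root G down a major sixth → Bb, giving Bb-.
AΔ7: root A down a major sixth → C, giving CΔ7.
Esus: root E down a major sixth → G, giving Gsus.
DM: root D down a major sixth → F, giving FM.
F♯-: root F♯ down a major sixth → A, giving A-.

Bb- CΔ7 Gsus FM A-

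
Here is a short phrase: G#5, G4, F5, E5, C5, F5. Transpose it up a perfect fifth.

D#6 D5 C6 B5 G5 C6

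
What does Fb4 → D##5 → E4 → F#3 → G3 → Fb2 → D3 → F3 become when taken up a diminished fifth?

Fb4 -> Cbb5
D##5 -> A#5
E4 -> Bb4
F#3 -> C4
G3 -> Db4
Fb2 -> Cbb3
D3 -> Ab3
F3 -> Cb4

Cbb5 A#5 Bb4 C4 Db4 Cbb3 Ab3 Cb4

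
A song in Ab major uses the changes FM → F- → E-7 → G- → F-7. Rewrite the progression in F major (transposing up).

DM D- C#-7 E- D-7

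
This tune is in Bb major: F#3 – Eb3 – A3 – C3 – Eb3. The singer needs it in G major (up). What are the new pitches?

D#4 C4 F#4 A3 C4

From Bb up to G is a major sixth; apply that to each pitch.
F#3 -> D#4
Eb3 -> C4
A3 -> F#4
C3 -> A3
Eb3 -> C4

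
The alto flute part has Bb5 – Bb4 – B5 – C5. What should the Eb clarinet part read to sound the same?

First find concert pitch: the alto flute sounds a perfect fourth below written, so Bb5 Bb4 B5 C5 sounds F5 F4 F#5 G4.
Then write for Eb clarinet: it sounds a minor third above written, so the part must be a minor third below concert.
F5 → D5
F4 → D4
F#5 → D#5
G4 → E4

D5 D4 D#5 E4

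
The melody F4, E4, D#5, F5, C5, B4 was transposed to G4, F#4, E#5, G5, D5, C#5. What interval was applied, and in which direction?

up a major second

From F4 to G4 is 2 letter names — a second of some quality.
F4 to G4 is 2 semitones, which makes it a major second; the second version is higher, so the direction is up.
Checking another pair — B4 → C#5 — gives the same interval.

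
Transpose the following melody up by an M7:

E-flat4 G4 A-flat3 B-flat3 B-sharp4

D5 F#5 G4 A4 A##5

Eb4: a seventh up reaches D, and 11 semitones makes it D5.
G4: a seventh up reaches F, and 11 semitones makes it F#5.
Ab3 up a major seventh is G4.
A major seventh up from Bb3 gives A4.
A major seventh up from B#4 gives A##5.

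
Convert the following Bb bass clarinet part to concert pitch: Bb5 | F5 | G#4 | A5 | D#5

Written C4 on the Bb bass clarinet sounds as Bb2, a major ninth lower; apply that shift to every note.
Bb5 becomes Ab4
F5 becomes Eb4
G#4 becomes F#3
A5 becomes G4
D#5 becomes C#4

Ab4 Eb4 F#3 G4 C#4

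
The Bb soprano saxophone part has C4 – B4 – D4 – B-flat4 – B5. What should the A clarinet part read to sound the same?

Db4 C5 Eb4 Cb5 C6

First find concert pitch: the Bb soprano saxophone sounds a major second below written, so C4 B4 D4 B-flat4 B5 sounds Bb3 A4 C4 Ab4 A5.
Then write for A clarinet: it sounds a minor third below written, so the part must be a minor third above concert.
Bb3 → Db4
A4 → C5
C4 → Eb4
Ab4 → Cb5
A5 → C6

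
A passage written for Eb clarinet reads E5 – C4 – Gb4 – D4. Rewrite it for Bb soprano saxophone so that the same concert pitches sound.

A5 F4 Cb5 G4

First find concert pitch: the Eb clarinet sounds a minor third above written, so E5 C4 Gb4 D4 sounds G5 Eb4 Bbb4 F4.
Then write for Bb soprano saxophone: it sounds a major second below written, so the part must be a major second above concert.
G5 → A5
Eb4 → F4
Bbb4 → Cb5
F4 → G4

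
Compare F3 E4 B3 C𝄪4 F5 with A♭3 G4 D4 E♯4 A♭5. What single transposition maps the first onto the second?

up a minor third

From F3 to Ab3 is 3 letter names — a third of some quality.
F3 to Ab3 is 3 semitones, which makes it a minor third; the second version is higher, so the direction is up.
Checking another pair — F5 → Ab5 — gives the same interval.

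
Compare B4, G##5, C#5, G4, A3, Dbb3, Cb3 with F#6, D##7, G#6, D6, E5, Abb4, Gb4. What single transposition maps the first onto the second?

up a perfect twelfth

Take the first pair: B4 → F#6. B to F spans 12 letter names, so the interval is some kind of twelfth.
B4 to F#6 is 19 semitones, which makes it a perfect twelfth; the second version is higher, so the direction is up.
Checking another pair — Cb3 → Gb4 — gives the same interval.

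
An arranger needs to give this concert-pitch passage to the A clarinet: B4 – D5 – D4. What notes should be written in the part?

D5 F5 F4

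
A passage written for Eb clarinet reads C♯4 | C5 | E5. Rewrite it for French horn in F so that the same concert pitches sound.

B4 Bb5 D6

First find concert pitch: the Eb clarinet sounds a minor third above written, so C♯4 C5 E5 sounds E4 Eb5 G5.
Then write for French horn in F: it sounds a perfect fifth below written, so the part must be a perfect fifth above concert.
E4 → B4
Eb5 → Bb5
G5 → D6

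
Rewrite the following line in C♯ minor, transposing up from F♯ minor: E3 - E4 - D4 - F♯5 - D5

B3 B4 A4 C#6 A5

From F♯ up to C♯ is a perfect fifth; apply that to each pitch.
E3 becomes B3
E4 becomes B4
D4 becomes A4
F#5 becomes C#6
D5 becomes A5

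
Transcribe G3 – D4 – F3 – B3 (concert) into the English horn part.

D4 A4 C4 F#4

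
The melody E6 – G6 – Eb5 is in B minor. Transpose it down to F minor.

Bb5 Db6 Bbb4

From B down to F is an augmented fourth; apply that to each pitch.
E6 to Bb5
G6 to Db6
Eb5 to Bbb4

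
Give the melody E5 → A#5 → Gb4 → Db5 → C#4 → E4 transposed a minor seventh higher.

D6 G#6 Fb5 Cb6 B4 D5

E5 becomes D6
A#5 becomes G#6
Gb4 becomes Fb5
Db5 becomes Cb6
C#4 becomes B4
E4 becomes D5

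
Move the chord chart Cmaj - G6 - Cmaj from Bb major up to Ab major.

Bbmaj F6 Bbmaj

Bb major up to Ab major is a minor seventh; each chord root moves by that interval while the quality stays the same.
Cmaj: root C up a minor seventh → Bb, giving Bbmaj.
G6: root G up a minor seventh → F, giving F6.
Cmaj: root C up a minor seventh → Bb, giving Bbmaj.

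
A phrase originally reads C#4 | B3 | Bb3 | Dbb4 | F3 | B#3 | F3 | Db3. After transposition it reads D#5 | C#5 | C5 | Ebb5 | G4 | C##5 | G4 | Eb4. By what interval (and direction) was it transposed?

Take the first pair: C#4 → D#5. C to D spans 9 letter names, so the interval is some kind of ninth.
C#4 to D#5 is 14 semitones, which makes it a major ninth; the second version is higher, so the direction is up.
Checking another pair — Db3 → Eb4 — gives the same interval.

up a major ninth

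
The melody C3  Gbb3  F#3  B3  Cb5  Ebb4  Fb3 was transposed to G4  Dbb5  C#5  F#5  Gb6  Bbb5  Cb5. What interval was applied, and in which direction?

From C3 to G4 is 12 letter names — a twelfth of some quality.
C3 to G4 is 19 semitones, which makes it a perfect twelfth; the second version is higher, so the direction is up.
Checking another pair — Fb3 → Cb5 — gives the same interval.

up a perfect twelfth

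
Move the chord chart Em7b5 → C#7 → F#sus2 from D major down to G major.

D major down to G major is a perfect fifth; each chord root moves by that interval while the quality stays the same.
Em7b5: root E down a perfect fifth → A, giving Am7b5.
C#7: root C# down a perfect fifth → F#, giving F#7.
F#sus2: root F# down a perfect fifth → B, giving Bsus2.

Am7b5 F#7 Bsus2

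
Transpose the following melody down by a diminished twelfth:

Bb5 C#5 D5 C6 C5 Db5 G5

E4 F##3 G#3 F#4 F#3 G3 C#4

Bb5 becomes E4
C#5 becomes F##3
D5 becomes G#3
C6 becomes F#4
C5 becomes F#3
Db5 becomes G3
G5 becomes C#4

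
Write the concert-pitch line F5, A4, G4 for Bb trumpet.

G5 B4 A4

The Bb trumpet sounds a major second below written, so the written part must be a major second above concert — transpose each note up.
F5 becomes G5
A4 becomes B4
G4 becomes A4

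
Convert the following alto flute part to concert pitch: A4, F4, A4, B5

E4 C4 E4 F#5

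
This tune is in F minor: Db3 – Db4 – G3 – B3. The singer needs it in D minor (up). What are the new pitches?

From F up to D is a major sixth; apply that to each pitch.
Db3 to Bb3
Db4 to Bb4
G3 to E4
B3 to G#4

Bb3 Bb4 E4 G#4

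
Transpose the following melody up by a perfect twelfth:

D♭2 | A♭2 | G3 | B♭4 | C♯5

Db2 to Ab3
Ab2 to Eb4
G3 to D5
Bb4 to F6
C#5 to G#6

Ab3 Eb4 D5 F6 G#6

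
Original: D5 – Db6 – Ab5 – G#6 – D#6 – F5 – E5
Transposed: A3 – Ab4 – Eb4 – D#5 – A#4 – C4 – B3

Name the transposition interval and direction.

Take the first pair: D5 → A3. D to A spans 11 letter names, so the interval is some kind of eleventh.
A3 to D5 is 17 semitones, which makes it a perfect eleventh; the second version is lower, so the direction is down.
Checking another pair — E5 → B3 — gives the same interval.

down a perfect eleventh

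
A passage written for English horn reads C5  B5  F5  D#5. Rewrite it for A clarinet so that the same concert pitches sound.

Ab4 G5 Db5 B4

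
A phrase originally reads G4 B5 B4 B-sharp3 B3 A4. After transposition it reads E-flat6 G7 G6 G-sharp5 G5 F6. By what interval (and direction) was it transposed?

up a minor thirteenth

From G4 to Eb6 is 13 letter names — a thirteenth of some quality.
G4 to Eb6 is 20 semitones, which makes it a minor thirteenth; the second version is higher, so the direction is up.
Checking another pair — A4 → F6 — gives the same interval.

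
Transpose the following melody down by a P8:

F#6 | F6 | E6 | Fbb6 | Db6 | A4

F#6 down a perfect octave is F#5.
A perfect octave down from F6 gives F5.
E6 down a perfect octave is E5.
Fbb6 down a perfect octave is Fbb5.
Db6 down a perfect octave is Db5.
A perfect octave down from A4 gives A3.

F#5 F5 E5 Fbb5 Db5 A3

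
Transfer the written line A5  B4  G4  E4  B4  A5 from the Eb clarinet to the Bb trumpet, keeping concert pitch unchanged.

D6 E5 C5 A4 E5 D6

First find concert pitch: the Eb clarinet sounds a minor third above written, so A5 B4 G4 E4 B4 A5 sounds C6 D5 Bb4 G4 D5 C6.
Then write for Bb trumpet: it sounds a major second below written, so the part must be a major second above concert.
C6 → D6
D5 → E5
Bb4 → C5
G4 → A4
D5 → E5
C6 → D6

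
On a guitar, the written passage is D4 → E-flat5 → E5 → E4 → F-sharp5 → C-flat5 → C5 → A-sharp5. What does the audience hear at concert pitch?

The guitar sounds a perfect octave below written, so transpose each written note down a perfect octave.
D4 to D3
Eb5 to Eb4
E5 to E4
E4 to E3
F#5 to F#4
Cb5 to Cb4
C5 to C4
A#5 to A#4

D3 Eb4 E4 E3 F#4 Cb4 C4 A#4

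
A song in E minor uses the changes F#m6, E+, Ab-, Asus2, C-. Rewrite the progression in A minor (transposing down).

Bm6 A+ Db- Dsus2 F-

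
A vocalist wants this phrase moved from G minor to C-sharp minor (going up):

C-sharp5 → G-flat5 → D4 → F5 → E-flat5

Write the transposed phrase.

G minor to C-sharp minor up is an augmented fourth, so every note moves up by that interval.
C#5 to F##5
Gb5 to C6
D4 to G#4
F5 to B5
Eb5 to A5

F##5 C6 G#4 B5 A5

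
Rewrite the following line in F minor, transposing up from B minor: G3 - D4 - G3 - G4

Db4 Ab4 Db4 Db5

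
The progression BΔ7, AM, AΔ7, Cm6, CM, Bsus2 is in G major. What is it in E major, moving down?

G major down to E major is a minor third; each chord root moves by that interval while the quality stays the same.
BΔ7: root B down a minor third → G#, giving G#Δ7.
AM: root A down a minor third → F#, giving F#M.
AΔ7: root A down a minor third → F#, giving F#Δ7.
Cm6: root C down a minor third → A, giving Am6.
CM: root C down a minor third → A, giving AM.
Bsus2: root B down a minor third → G#, giving G#sus2.

G#Δ7 F#M F#Δ7 Am6 AM G#sus2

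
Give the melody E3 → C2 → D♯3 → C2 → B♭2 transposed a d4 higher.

E3 up a diminished fourth is Ab3.
A diminished fourth up from C2 gives Fb2.
D#3: a fourth up reaches G, and 4 semitones makes it G3.
A diminished fourth up from C2 gives Fb2.
Bb2 up a diminished fourth is Ebb3.

Ab3 Fb2 G3 Fb2 Ebb3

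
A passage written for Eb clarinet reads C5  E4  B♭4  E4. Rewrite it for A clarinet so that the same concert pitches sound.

Gb5 Bb4 Fb5 Bb4

First find concert pitch: the Eb clarinet sounds a minor third above written, so C5 E4 B♭4 E4 sounds Eb5 G4 Db5 G4.
Then write for A clarinet: it sounds a minor third below written, so the part must be a minor third above concert.
Eb5 → Gb5
G4 → Bb4
Db5 → Fb5
G4 → Bb4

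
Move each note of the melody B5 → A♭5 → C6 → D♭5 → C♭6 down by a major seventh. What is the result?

C5 Bbb4 Db5 Ebb4 Dbb5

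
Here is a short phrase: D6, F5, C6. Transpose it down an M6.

D6 to F5
F5 to Ab4
C6 to Eb5

F5 Ab4 Eb5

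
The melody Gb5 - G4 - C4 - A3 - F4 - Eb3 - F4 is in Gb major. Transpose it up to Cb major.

Cb6 C5 F4 D4 Bb4 Ab3 Bb4

Gb major to Cb major up is a perfect fourth, so every note moves up by that interval.
Gb5 → Cb6
G4 → C5
C4 → F4
A3 → D4
F4 → Bb4
Eb3 → Ab3
F4 → Bb4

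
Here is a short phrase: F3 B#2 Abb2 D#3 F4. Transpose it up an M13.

F3 gives D5
B#2 gives G##4
Abb2 gives Fb4
D#3 gives B#4
F4 gives D6

D5 G##4 Fb4 B#4 D6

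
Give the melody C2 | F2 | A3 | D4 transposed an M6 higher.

A2 D3 F#4 B4

C2 gives A2
F2 gives D3
A3 gives F#4
D4 gives B4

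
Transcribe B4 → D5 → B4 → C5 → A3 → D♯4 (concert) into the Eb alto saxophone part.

G#5 B5 G#5 A5 F#4 B#4

Written C4 sounds as Eb3 on the Eb alto saxophone, so concert pitches are written a major sixth up.
B4 becomes G#5
D5 becomes B5
B4 becomes G#5
C5 becomes A5
A3 becomes F#4
D#4 becomes B#4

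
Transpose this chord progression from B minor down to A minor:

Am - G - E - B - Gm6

Gm F D A Fm6

B minor down to A minor is a major second; each chord root moves by that interval while the quality stays the same.
Am: root A down a major second → G, giving Gm.
G: root G down a major second → F, giving F.
E: root E down a major second → D, giving D.
B: root B down a major second → A, giving A.
Gm6: root G down a major second → F, giving Fm6.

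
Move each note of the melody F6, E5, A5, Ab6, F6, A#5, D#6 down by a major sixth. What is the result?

F6: a sixth down reaches A, and 9 semitones makes it Ab5.
E5 down a major sixth is G4.
A5: a sixth down reaches C, and 9 semitones makes it C5.
Ab6 down a major sixth is Cb6.
F6: a sixth down reaches A, and 9 semitones makes it Ab5.
A#5 down a major sixth is C#5.
D#6 down a major sixth is F#5.

Ab5 G4 C5 Cb6 Ab5 C#5 F#5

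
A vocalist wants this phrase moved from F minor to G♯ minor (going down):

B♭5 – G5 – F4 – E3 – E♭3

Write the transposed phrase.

F minor to G♯ minor down is a diminished seventh, so every note moves down by that interval.
Bb5 → C#5
G5 → A#4
F4 → G#3
E3 → F##2
Eb3 → F#2

C#5 A#4 G#3 F##2 F#2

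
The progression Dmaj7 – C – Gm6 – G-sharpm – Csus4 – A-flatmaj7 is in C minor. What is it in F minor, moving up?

Gmaj7 F Cm6 C#m Fsus4 Dbmaj7

C minor up to F minor is a perfect fourth; each chord root moves by that interval while the quality stays the same.
Dmaj7: root D up a perfect fourth → G, giving Gmaj7.
C: root C up a perfect fourth → F, giving F.
Gm6: root G up a perfect fourth → C, giving Cm6.
G-sharpm: root G-sharp up a perfect fourth → C#, giving C#m.
Csus4: root C up a perfect fourth → F, giving Fsus4.
A-flatmaj7: root A-flat up a perfect fourth → Db, giving Dbmaj7.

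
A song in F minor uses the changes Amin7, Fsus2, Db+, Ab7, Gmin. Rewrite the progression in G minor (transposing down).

F minor down to G minor is a minor seventh; each chord root moves by that interval while the quality stays the same.
Amin7: root A down a minor seventh → B, giving Bmin7.
Fsus2: root F down a minor seventh → G, giving Gsus2.
Db+: root Db down a minor seventh → Eb, giving Eb+.
Ab7: root Ab down a minor seventh → Bb, giving Bb7.
Gmin: root G down a minor seventh → A, giving Amin.

Bmin7 Gsus2 Eb+ Bb7 Amin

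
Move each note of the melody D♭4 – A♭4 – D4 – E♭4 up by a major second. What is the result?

Eb4 Bb4 E4 F4

A major second up from Db4 gives Eb4.
Ab4 up a major second is Bb4.
A major second up from D4 gives E4.
Eb4: a second up reaches F, and 2 semitones makes it F4.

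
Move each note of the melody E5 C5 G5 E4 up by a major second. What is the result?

F#5 D5 A5 F#4

A major second up from E5 gives F#5.
C5 up a major second is D5.
G5: a second up reaches A, and 2 semitones makes it A5.
E4: a second up reaches F, and 2 semitones makes it F#4.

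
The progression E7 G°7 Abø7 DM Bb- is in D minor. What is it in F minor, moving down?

G7 Bb°7 Cbø7 FM Db-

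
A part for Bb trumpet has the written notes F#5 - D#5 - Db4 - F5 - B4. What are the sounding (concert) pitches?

The Bb trumpet sounds a major second below written, so transpose each written note down a major second.
F#5 gives E5
D#5 gives C#5
Db4 gives Cb4
F5 gives Eb5
B4 gives A4

E5 C#5 Cb4 Eb5 A4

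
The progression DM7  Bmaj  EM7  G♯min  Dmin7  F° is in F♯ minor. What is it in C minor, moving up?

AbM7 Fmaj BbM7 Dmin Abmin7 Cb°

F♯ minor up to C minor is a diminished fifth; each chord root moves by that interval while the quality stays the same.
DM7: root D up a diminished fifth → Ab, giving AbM7.
Bmaj: root B up a diminished fifth → F, giving Fmaj.
EM7: root E up a diminished fifth → Bb, giving BbM7.
G♯min: root G♯ up a diminished fifth → D, giving Dmin.
Dmin7: root D up a diminished fifth → Ab, giving Abmin7.
F°: root F up a diminished fifth → Cb, giving Cb°.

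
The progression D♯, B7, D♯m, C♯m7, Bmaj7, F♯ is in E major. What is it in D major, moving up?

C# A7 C#m Bm7 Amaj7 E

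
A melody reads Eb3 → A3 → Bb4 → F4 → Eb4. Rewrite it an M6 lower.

Gb2 C3 Db4 Ab3 Gb3

Eb3 to Gb2
A3 to C3
Bb4 to Db4
F4 to Ab3
Eb4 to Gb3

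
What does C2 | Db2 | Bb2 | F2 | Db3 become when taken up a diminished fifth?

Gb2 Abb2 Fb3 Cb3 Abb3

C2: a fifth up reaches G, and 6 semitones makes it Gb2.
A diminished fifth up from Db2 gives Abb2.
A diminished fifth up from Bb2 gives Fb3.
F2 up a diminished fifth is Cb3.
Db3: a fifth up reaches A, and 6 semitones makes it Abb3.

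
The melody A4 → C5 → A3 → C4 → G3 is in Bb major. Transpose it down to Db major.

Bb major to Db major down is a major sixth, so every note moves down by that interval.
A4 -> C4
C5 -> Eb4
A3 -> C3
C4 -> Eb3
G3 -> Bb2

C4 Eb4 C3 Eb3 Bb2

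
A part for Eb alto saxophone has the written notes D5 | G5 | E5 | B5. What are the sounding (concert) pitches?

F4 Bb4 G4 D5

The Eb alto saxophone sounds a major sixth below written, so transpose each written note down a major sixth.
D5 gives F4
G5 gives Bb4
E5 gives G4
B5 gives D5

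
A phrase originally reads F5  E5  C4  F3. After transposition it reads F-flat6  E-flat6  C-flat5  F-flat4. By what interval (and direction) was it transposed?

From F5 to Fb6 is 8 letter names — an octave of some quality.
F5 to Fb6 is 11 semitones, which makes it a diminished octave; the second version is higher, so the direction is up.
Checking another pair — F3 → Fb4 — gives the same interval.

up a diminished octave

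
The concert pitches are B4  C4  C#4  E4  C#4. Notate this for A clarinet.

D5 Eb4 E4 G4 E4

The A clarinet sounds a minor third below written, so the written part must be a minor third above concert — transpose each note up.
B4 -> D5
C4 -> Eb4
C#4 -> E4
E4 -> G4
C#4 -> E4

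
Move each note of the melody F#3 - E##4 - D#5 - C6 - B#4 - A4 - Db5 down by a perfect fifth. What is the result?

B2 A##3 G#4 F5 E#4 D4 Gb4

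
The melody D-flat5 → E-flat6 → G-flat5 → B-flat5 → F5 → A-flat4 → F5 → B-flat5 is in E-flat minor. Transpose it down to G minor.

F4 G5 Bb4 D5 A4 C4 A4 D5

From E-flat down to G is a minor sixth; apply that to each pitch.
Db5 -> F4
Eb6 -> G5
Gb5 -> Bb4
Bb5 -> D5
F5 -> A4
Ab4 -> C4
F5 -> A4
Bb5 -> D5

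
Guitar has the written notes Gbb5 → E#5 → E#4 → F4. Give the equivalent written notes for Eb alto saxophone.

Ebb5 C##5 C##4 D4

First find concert pitch: the guitar sounds a perfect octave below written, so Gbb5 E#5 E#4 F4 sounds Gbb4 E#4 E#3 F3.
Then write for Eb alto saxophone: it sounds a major sixth below written, so the part must be a major sixth above concert.
Gbb4 → Ebb5
E#4 → C##5
E#3 → C##4
F3 → D4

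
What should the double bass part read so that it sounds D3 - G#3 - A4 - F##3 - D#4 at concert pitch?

The double bass sounds a perfect octave below written, so the written part must be a perfect octave above concert — transpose each note up.
D3 -> D4
G#3 -> G#4
A4 -> A5
F##3 -> F##4
D#4 -> D#5

D4 G#4 A5 F##4 D#5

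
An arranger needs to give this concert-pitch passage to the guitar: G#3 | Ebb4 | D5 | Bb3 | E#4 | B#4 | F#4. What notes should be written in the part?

G#4 Ebb5 D6 Bb4 E#5 B#5 F#5

Written C4 sounds as C3 on the guitar, so concert pitches are written a perfect octave up.
G#3 to G#4
Ebb4 to Ebb5
D5 to D6
Bb3 to Bb4
E#4 to E#5
B#4 to B#5
F#4 to F#5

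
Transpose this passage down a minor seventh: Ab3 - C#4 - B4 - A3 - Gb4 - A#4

Bb2 D#3 C#4 B2 Ab3 B#3

Ab3 down a minor seventh is Bb2.
C#4: a seventh down reaches D, and 10 semitones makes it D#3.
A minor seventh down from B4 gives C#4.
A3 down a minor seventh is B2.
Gb4 down a minor seventh is Ab3.
A#4: a seventh down reaches B, and 10 semitones makes it B#3.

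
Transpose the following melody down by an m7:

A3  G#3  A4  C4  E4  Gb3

A3 gives B2
G#3 gives A#2
A4 gives B3
C4 gives D3
E4 gives F#3
Gb3 gives Ab2

B2 A#2 B3 D3 F#3 Ab2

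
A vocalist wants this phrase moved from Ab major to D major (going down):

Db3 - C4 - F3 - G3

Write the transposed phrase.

G2 F#3 B2 C#3

From Ab down to D is a diminished fifth; apply that to each pitch.
Db3 -> G2
C4 -> F#3
F3 -> B2
G3 -> C#3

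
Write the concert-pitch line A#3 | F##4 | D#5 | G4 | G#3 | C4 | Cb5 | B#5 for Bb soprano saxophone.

B#3 G##4 E#5 A4 A#3 D4 Db5 C##6

The Bb soprano saxophone sounds a major second below written, so the written part must be a major second above concert — transpose each note up.
A#3 becomes B#3
F##4 becomes G##4
D#5 becomes E#5
G4 becomes A4
G#3 becomes A#3
C4 becomes D4
Cb5 becomes Db5
B#5 becomes C##6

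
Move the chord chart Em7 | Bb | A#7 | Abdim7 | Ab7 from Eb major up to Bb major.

Bm7 F E#7 Ebdim7 Eb7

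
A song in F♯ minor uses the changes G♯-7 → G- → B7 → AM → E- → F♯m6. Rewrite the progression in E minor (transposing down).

F#-7 F- A7 GM D- Em6

F♯ minor down to E minor is a major second; each chord root moves by that interval while the quality stays the same.
G♯-7: root G♯ down a major second → F#, giving F#-7.
G-: root G down a major second → F, giving F-.
B7: root B down a major second → A, giving A7.
AM: root A down a major second → G, giving GM.
E-: root E down a major second → D, giving D-.
F♯m6: root F♯ down a major second → E, giving Em6.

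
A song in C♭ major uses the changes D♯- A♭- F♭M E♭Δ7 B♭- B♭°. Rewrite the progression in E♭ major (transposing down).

F##- C- AbM GΔ7 D- D°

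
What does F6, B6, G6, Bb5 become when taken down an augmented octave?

Fb5 Bb5 Gb5 Bbb4

F6 down an augmented octave is Fb5.
B6 down an augmented octave is Bb5.
An augmented octave down from G6 gives Gb5.
An augmented octave down from Bb5 gives Bbb4.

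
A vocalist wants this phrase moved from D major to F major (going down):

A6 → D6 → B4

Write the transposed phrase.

C6 F5 D4

From D down to F is a major sixth; apply that to each pitch.
A6 becomes C6
D6 becomes F5
B4 becomes D4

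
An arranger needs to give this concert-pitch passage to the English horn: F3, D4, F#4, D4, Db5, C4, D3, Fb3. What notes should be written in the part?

Written C4 sounds as F3 on the English horn, so concert pitches are written a perfect fifth up.
F3 gives C4
D4 gives A4
F#4 gives C#5
D4 gives A4
Db5 gives Ab5
C4 gives G4
D3 gives A3
Fb3 gives Cb4

C4 A4 C#5 A4 Ab5 G4 A3 Cb4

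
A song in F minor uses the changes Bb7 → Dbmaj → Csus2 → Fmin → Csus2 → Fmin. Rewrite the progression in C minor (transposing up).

F7 Abmaj Gsus2 Cmin Gsus2 Cmin

F minor up to C minor is a perfect fifth; each chord root moves by that interval while the quality stays the same.
Bb7: root Bb up a perfect fifth → F, giving F7.
Dbmaj: root Db up a perfect fifth → Ab, giving Abmaj.
Csus2: root C up a perfect fifth → G, giving Gsus2.
Fmin: root F up a perfect fifth → C, giving Cmin.
Csus2: root C up a perfect fifth → G, giving Gsus2.
Fmin: root F up a perfect fifth → C, giving Cmin.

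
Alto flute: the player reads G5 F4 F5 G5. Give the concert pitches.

D5 C4 C5 D5

Written C4 on the alto flute sounds as G3, a perfect fourth lower; apply that shift to every note.
G5 -> D5
F4 -> C4
F5 -> C5
G5 -> D5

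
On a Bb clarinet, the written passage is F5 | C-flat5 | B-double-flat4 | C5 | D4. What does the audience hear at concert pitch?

Eb5 Bbb4 Abb4 Bb4 C4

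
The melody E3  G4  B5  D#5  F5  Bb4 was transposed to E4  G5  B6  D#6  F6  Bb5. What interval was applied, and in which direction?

From E3 to E4 is 8 letter names — an octave of some quality.
E3 to E4 is 12 semitones, which makes it a perfect octave; the second version is higher, so the direction is up.
Checking another pair — Bb4 → Bb5 — gives the same interval.

up a perfect octave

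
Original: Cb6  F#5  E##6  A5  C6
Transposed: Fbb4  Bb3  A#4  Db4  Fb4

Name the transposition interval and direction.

down an augmented twelfth

Take the first pair: Cb6 → Fbb4. C to F spans 12 letter names, so the interval is some kind of twelfth.
Fbb4 to Cb6 is 20 semitones, which makes it an augmented twelfth; the second version is lower, so the direction is down.
Checking another pair — C6 → Fb4 — gives the same interval.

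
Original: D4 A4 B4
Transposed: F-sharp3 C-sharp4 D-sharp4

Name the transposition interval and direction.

down a minor sixth

From D4 to F#3 is 6 letter names — a sixth of some quality.
F#3 to D4 is 8 semitones, which makes it a minor sixth; the second version is lower, so the direction is down.
Checking another pair — B4 → D#4 — gives the same interval.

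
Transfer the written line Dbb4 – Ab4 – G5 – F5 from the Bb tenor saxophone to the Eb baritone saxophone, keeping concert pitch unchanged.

Abb4 Eb5 D6 C6

First find concert pitch: the Bb tenor saxophone sounds a major ninth below written, so Dbb4 Ab4 G5 F5 sounds Cbb3 Gb3 F4 Eb4.
Then write for Eb baritone saxophone: it sounds a major thirteenth below written, so the part must be a major thirteenth above concert.
Cbb3 → Abb4
Gb3 → Eb5
F4 → D6
Eb4 → C6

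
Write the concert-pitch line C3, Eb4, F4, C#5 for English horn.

Written C4 sounds as F3 on the English horn, so concert pitches are written a perfect fifth up.
C3 to G3
Eb4 to Bb4
F4 to C5
C#5 to G#5

G3 Bb4 C5 G#5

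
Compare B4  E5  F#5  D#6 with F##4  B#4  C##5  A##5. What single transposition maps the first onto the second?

down a diminished fourth

From B4 to F##4 is 4 letter names — a fourth of some quality.
F##4 to B4 is 4 semitones, which makes it a diminished fourth; the second version is lower, so the direction is down.
Checking another pair — D#6 → A##5 — gives the same interval.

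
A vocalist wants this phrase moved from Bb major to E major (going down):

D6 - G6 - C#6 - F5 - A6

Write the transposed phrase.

From Bb down to E is a diminished fifth; apply that to each pitch.
D6 → G#5
G6 → C#6
C#6 → F##5
F5 → B4
A6 → D#6

G#5 C#6 F##5 B4 D#6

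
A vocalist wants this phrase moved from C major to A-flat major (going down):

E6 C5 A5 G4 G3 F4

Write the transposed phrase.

C6 Ab4 F5 Eb4 Eb3 Db4

From C down to A-flat is a major third; apply that to each pitch.
E6 -> C6
C5 -> Ab4
A5 -> F5
G4 -> Eb4
G3 -> Eb3
F4 -> Db4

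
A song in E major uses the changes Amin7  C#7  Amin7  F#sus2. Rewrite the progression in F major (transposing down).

E major down to F major is a major seventh; each chord root moves by that interval while the quality stays the same.
Amin7: root A down a major seventh → Bb, giving Bbmin7.
C#7: root C# down a major seventh → D, giving D7.
Amin7: root A down a major seventh → Bb, giving Bbmin7.
F#sus2: root F# down a major seventh → G, giving Gsus2.

Bbmin7 D7 Bbmin7 Gsus2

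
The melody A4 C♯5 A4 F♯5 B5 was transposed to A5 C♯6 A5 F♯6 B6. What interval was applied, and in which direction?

up a perfect octave

Take the first pair: A4 → A5. A to A spans 8 letter names, so the interval is some kind of octave.
A4 to A5 is 12 semitones, which makes it a perfect octave; the second version is higher, so the direction is up.
Checking another pair — B5 → B6 — gives the same interval.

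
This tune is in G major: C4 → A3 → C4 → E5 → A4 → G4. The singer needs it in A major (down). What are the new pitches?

G major to A major down is a minor seventh, so every note moves down by that interval.
C4 becomes D3
A3 becomes B2
C4 becomes D3
E5 becomes F#4
A4 becomes B3
G4 becomes A3

D3 B2 D3 F#4 B3 A3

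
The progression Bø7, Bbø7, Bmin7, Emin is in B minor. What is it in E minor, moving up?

B minor up to E minor is a perfect fourth; each chord root moves by that interval while the quality stays the same.
Bø7: root B up a perfect fourth → E, giving Eø7.
Bbø7: root Bb up a perfect fourth → Eb, giving Ebø7.
Bmin7: root B up a perfect fourth → E, giving Emin7.
Emin: root E up a perfect fourth → A, giving Amin.

Eø7 Ebø7 Emin7 Amin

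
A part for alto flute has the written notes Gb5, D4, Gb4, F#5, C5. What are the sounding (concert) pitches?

Db5 A3 Db4 C#5 G4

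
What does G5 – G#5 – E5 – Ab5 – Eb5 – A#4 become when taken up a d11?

G5 up a diminished eleventh is Cb7.
G#5: an eleventh up reaches C, and 16 semitones makes it C7.
E5 up a diminished eleventh is Ab6.
Ab5 up a diminished eleventh is Dbb7.
Eb5 up a diminished eleventh is Abb6.
A#4: an eleventh up reaches D, and 16 semitones makes it D6.

Cb7 C7 Ab6 Dbb7 Abb6 D6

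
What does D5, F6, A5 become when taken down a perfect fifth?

D5: a fifth down reaches G, and 7 semitones makes it G4.
F6: a fifth down reaches B, and 7 semitones makes it Bb5.
A5 down a perfect fifth is D5.

G4 Bb5 D5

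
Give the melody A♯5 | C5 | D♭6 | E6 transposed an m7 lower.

B#4 D4 Eb5 F#5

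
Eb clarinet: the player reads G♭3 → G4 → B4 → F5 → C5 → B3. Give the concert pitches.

Bbb3 Bb4 D5 Ab5 Eb5 D4

The Eb clarinet sounds a minor third above written, so transpose each written note up a minor third.
Gb3 -> Bbb3
G4 -> Bb4
B4 -> D5
F5 -> Ab5
C5 -> Eb5
B3 -> D4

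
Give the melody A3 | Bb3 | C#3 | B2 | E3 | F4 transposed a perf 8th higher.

A4 Bb4 C#4 B3 E4 F5

A3 → A4
Bb3 → Bb4
C#3 → C#4
B2 → B3
E3 → E4
F4 → F5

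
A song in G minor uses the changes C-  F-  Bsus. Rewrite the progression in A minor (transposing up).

D- G- C#sus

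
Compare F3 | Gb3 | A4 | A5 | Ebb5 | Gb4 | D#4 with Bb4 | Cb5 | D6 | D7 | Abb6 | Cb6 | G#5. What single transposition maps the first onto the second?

From F3 to Bb4 is 11 letter names — an eleventh of some quality.
F3 to Bb4 is 17 semitones, which makes it a perfect eleventh; the second version is higher, so the direction is up.
Checking another pair — D#4 → G#5 — gives the same interval.

up a perfect eleventh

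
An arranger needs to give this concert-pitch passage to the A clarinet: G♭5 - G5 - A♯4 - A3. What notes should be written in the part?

Written C4 sounds as A3 on the A clarinet, so concert pitches are written a minor third up.
Gb5 → Bbb5
G5 → Bb5
A#4 → C#5
A3 → C4

Bbb5 Bb5 C#5 C4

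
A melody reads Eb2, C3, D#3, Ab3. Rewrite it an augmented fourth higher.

Eb2: a fourth up reaches A, and 6 semitones makes it A2.
C3: a fourth up reaches F, and 6 semitones makes it F#3.
An augmented fourth up from D#3 gives G##3.
An augmented fourth up from Ab3 gives D4.

A2 F#3 G##3 D4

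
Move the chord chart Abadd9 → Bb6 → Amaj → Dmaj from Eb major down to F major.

Bbadd9 C6 Bmaj Emaj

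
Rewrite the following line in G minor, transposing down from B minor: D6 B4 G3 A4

Bb5 G4 Eb3 F4

B minor to G minor down is a major third, so every note moves down by that interval.
D6 -> Bb5
B4 -> G4
G3 -> Eb3
A4 -> F4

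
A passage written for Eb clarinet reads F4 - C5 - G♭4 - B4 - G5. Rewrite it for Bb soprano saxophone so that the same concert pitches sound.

First find concert pitch: the Eb clarinet sounds a minor third above written, so F4 C5 G♭4 B4 G5 sounds Ab4 Eb5 Bbb4 D5 Bb5.
Then write for Bb soprano saxophone: it sounds a major second below written, so the part must be a major second above concert.
Ab4 → Bb4
Eb5 → F5
Bbb4 → Cb5
D5 → E5
Bb5 → C6

Bb4 F5 Cb5 E5 C6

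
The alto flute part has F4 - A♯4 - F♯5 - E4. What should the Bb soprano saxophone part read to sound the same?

D4 F##4 D#5 C#4

First find concert pitch: the alto flute sounds a perfect fourth below written, so F4 A♯4 F♯5 E4 sounds C4 E#4 C#5 B3.
Then write for Bb soprano saxophone: it sounds a major second below written, so the part must be a major second above concert.
C4 → D4
E#4 → F##4
C#5 → D#5
B3 → C#4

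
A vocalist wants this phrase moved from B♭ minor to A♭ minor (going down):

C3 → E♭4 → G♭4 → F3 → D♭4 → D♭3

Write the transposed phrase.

B♭ minor to A♭ minor down is a major second, so every note moves down by that interval.
C3 to Bb2
Eb4 to Db4
Gb4 to Fb4
F3 to Eb3
Db4 to Cb4
Db3 to Cb3

Bb2 Db4 Fb4 Eb3 Cb4 Cb3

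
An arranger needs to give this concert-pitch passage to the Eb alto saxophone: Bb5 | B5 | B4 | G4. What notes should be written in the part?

Written C4 sounds as Eb3 on the Eb alto saxophone, so concert pitches are written a major sixth up.
Bb5 to G6
B5 to G#6
B4 to G#5
G4 to E5

G6 G#6 G#5 E5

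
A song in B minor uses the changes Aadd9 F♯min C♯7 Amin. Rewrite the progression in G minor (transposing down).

B minor down to G minor is a major third; each chord root moves by that interval while the quality stays the same.
Aadd9: root A down a major third → F, giving Fadd9.
F♯min: root F♯ down a major third → D, giving Dmin.
C♯7: root C♯ down a major third → A, giving A7.
Amin: root A down a major third → F, giving Fmin.

Fadd9 Dmin A7 Fmin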